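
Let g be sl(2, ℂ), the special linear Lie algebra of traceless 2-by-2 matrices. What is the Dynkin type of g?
A1

This is sl(2), which has dimension 2^2 - 1 = 3 and rank 2 - 1 = 1 (a Cartan subalgebra is the diagonal traceless matrices). In the classification of classical Lie algebras, the special linear algebra sl(n+1) has type A_n; here n = 1, so the Dynkin diagram is a chain of 1 nodes with single edges (A_1). Hence the type is A_1.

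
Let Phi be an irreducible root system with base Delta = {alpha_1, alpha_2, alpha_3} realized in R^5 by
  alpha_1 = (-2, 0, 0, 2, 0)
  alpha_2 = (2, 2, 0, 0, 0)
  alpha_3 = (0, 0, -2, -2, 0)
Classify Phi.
A3

Compute the Cartan integers a_ij = 2(alpha_i, alpha_j)/(alpha_j, alpha_j); the resulting 3x3 Cartan matrix is
[[2, -1, -1], [-1, 2, 0], [-1, 0, 2]].
All simple roots have the same length, so the diagram is simply laced. The associated Dynkin diagram is a chain of 3 nodes with single edges (A_3), so the type is A_3 (the algebra sl(4)).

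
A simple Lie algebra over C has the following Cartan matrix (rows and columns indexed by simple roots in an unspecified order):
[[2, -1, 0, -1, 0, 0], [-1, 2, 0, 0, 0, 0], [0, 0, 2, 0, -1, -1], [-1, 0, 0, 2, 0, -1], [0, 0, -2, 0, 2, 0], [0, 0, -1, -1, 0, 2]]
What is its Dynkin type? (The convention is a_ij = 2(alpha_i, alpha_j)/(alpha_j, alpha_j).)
C_6 (sp(12))

The matrix has rank 6 with 2's on the diagonal. Reading the off-diagonal entries as Dynkin edges (a single edge where a_ij = a_ji = -1; a double or triple edge where a_ij * a_ji = 2 or 3), the diagram is a chain of 6 nodes with a double edge at one end; the terminal node there is the unique long simple root (C_6). One simple-root ordering that puts it in standard form is (alpha_2, alpha_1, alpha_4, alpha_6, alpha_3, alpha_5). So the algebra is type C_6, i.e. sp(12).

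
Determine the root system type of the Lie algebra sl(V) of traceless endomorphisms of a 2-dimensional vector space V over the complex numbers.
This is sl(2), which has dimension 2^2 - 1 = 3 and rank 2 - 1 = 1 (a Cartan subalgebra is the diagonal traceless matrices). In the classification of classical Lie algebras, the special linear algebra sl(n+1) has type A_n; here n = 1, so the Dynkin diagram is a chain of 1 nodes with single edges (A_1). Hence the type is A_1.

type A_1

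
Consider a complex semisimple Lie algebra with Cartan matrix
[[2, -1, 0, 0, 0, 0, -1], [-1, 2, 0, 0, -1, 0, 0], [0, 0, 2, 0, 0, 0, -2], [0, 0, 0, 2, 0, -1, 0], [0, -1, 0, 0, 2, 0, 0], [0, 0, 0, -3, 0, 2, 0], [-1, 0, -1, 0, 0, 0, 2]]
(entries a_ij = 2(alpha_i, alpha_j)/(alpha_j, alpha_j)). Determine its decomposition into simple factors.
C_5 ⊕ G_2

The diagram associated to this matrix has two connected components: the simple roots {alpha_1, alpha_2, alpha_3, alpha_5, alpha_7} form a chain of 5 nodes with a double edge at one end; the terminal node there is the unique long simple root (C_5), and {alpha_4, alpha_6} form two nodes joined by a triple edge (G_2). A semisimple Lie algebra decomposes uniquely as the direct sum of simple ideals, one per connected component of its Dynkin diagram, so g ≅ C_5 ⊕ G_2 (dimension 55 + 14 = 69).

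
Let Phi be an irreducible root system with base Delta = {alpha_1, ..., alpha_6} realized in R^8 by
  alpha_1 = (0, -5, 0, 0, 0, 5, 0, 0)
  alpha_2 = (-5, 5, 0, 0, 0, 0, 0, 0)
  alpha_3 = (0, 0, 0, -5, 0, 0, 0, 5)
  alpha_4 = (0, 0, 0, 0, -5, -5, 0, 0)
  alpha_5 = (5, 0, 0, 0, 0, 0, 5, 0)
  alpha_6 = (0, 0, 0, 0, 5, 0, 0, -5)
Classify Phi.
Compute the Cartan integers a_ij = 2(alpha_i, alpha_j)/(alpha_j, alpha_j); the resulting 6x6 Cartan matrix is
[[2, -1, 0, -1, 0, 0], [-1, 2, 0, 0, -1, 0], [0, 0, 2, 0, 0, -1], [-1, 0, 0, 2, 0, -1], [0, -1, 0, 0, 2, 0], [0, 0, -1, -1, 0, 2]].
All simple roots have the same length, so the diagram is simply laced. The associated Dynkin diagram is a chain of 6 nodes with single edges (A_6), so the type is A_6 (the algebra sl(7)).

A6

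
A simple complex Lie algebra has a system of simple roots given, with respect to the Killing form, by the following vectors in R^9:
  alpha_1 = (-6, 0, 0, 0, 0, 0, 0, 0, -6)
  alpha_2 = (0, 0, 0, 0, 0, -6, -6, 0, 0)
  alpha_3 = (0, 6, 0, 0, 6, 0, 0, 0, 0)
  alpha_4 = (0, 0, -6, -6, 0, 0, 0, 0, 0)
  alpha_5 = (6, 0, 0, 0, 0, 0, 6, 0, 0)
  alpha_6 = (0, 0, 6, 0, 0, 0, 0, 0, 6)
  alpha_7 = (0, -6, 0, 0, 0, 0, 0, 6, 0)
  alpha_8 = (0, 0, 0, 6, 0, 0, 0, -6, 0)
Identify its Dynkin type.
Compute the Cartan integers a_ij = 2(alpha_i, alpha_j)/(alpha_j, alpha_j); the resulting 8x8 Cartan matrix is
[[2, 0, 0, 0, -1, -1, 0, 0], [0, 2, 0, 0, -1, 0, 0, 0], [0, 0, 2, 0, 0, 0, -1, 0], [0, 0, 0, 2, 0, -1, 0, -1], [-1, -1, 0, 0, 2, 0, 0, 0], [-1, 0, 0, -1, 0, 2, 0, 0], [0, 0, -1, 0, 0, 0, 2, -1], [0, 0, 0, -1, 0, 0, -1, 2]].
All simple roots have the same length, so the diagram is simply laced. The associated Dynkin diagram is a chain of 8 nodes with single edges (A_8), so the type is A_8 (the algebra sl(9)).

A_8 (sl(9))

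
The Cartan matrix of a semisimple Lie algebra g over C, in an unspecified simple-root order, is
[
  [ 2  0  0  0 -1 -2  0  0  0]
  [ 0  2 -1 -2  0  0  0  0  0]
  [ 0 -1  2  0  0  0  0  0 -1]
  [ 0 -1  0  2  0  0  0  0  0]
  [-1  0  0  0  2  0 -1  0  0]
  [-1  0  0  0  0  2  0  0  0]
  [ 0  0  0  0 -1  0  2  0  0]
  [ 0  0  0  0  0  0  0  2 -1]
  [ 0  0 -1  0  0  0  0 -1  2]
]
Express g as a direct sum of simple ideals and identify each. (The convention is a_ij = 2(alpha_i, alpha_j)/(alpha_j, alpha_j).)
B_4 (so(9)) + B_5 (so(11))

The diagram associated to this matrix has two connected components: the simple roots {alpha_1, alpha_5, alpha_6, alpha_7} form a chain of 4 nodes with a double edge at one end; the terminal node there is the unique short simple root (B_4), and {alpha_2, alpha_3, alpha_4, alpha_8, alpha_9} form a chain of 5 nodes with a double edge at one end; the terminal node there is the unique short simple root (B_5). A semisimple Lie algebra decomposes uniquely as the direct sum of simple ideals, one per connected component of its Dynkin diagram, so g ≅ B_4 ⊕ B_5 (dimension 36 + 55 = 91).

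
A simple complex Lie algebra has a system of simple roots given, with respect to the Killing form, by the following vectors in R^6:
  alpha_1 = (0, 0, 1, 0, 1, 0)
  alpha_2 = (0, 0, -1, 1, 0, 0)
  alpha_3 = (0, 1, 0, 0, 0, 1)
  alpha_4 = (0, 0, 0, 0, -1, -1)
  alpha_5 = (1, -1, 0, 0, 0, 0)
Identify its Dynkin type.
A_5 (sl(6))

Compute the Cartan integers a_ij = 2(alpha_i, alpha_j)/(alpha_j, alpha_j); the resulting 5x5 Cartan matrix is
[[2, -1, 0, -1, 0], [-1, 2, 0, 0, 0], [0, 0, 2, -1, -1], [-1, 0, -1, 2, 0], [0, 0, -1, 0, 2]].
All simple roots have the same length, so the diagram is simply laced. The associated Dynkin diagram is a chain of 5 nodes with single edges (A_5), so the type is A_5 (the algebra sl(6)).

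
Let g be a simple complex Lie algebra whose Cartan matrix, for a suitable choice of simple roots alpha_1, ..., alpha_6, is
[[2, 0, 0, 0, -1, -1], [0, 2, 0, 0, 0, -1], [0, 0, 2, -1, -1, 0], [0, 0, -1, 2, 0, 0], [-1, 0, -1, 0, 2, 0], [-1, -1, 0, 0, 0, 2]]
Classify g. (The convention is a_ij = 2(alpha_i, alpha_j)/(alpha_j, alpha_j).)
The matrix has rank 6 with 2's on the diagonal. Reading the off-diagonal entries as Dynkin edges (a single edge where a_ij = a_ji = -1; a double or triple edge where a_ij * a_ji = 2 or 3), the diagram is a chain of 6 nodes with single edges (A_6). One simple-root ordering that puts it in standard form is (alpha_4, alpha_3, alpha_5, alpha_1, alpha_6, alpha_2). So the algebra is type A_6, i.e. sl(7).

A_6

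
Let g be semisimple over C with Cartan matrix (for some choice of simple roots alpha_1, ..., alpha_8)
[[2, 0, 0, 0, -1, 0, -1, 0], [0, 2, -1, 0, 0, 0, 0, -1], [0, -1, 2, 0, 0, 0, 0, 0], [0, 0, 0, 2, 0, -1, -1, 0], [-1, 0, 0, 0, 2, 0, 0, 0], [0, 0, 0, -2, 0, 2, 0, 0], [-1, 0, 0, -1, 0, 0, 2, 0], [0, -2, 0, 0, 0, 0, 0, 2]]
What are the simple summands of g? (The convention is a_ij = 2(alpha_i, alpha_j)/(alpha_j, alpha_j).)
The diagram associated to this matrix has two connected components: the simple roots {alpha_2, alpha_3, alpha_8} form a chain of 3 nodes with a double edge at one end; the terminal node there is the unique long simple root (C_3), and {alpha_1, alpha_4, alpha_5, alpha_6, alpha_7} form a chain of 5 nodes with a double edge at one end; the terminal node there is the unique long simple root (C_5). A semisimple Lie algebra decomposes uniquely as the direct sum of simple ideals, one per connected component of its Dynkin diagram, so g ≅ C_3 ⊕ C_5 (dimension 21 + 55 = 76).

type C_3 ⊕ type C_5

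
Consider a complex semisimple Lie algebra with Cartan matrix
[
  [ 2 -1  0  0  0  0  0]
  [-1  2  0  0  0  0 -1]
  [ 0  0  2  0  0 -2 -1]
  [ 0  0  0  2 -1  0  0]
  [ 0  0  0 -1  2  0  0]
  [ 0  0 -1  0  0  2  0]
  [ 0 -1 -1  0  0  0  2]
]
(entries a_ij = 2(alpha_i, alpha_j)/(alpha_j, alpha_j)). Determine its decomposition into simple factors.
A_2 ⊕ B_5

The diagram associated to this matrix has two connected components: the simple roots {alpha_4, alpha_5} form a chain of 2 nodes with single edges (A_2), and {alpha_1, alpha_2, alpha_3, alpha_6, alpha_7} form a chain of 5 nodes with a double edge at one end; the terminal node there is the unique short simple root (B_5). A semisimple Lie algebra decomposes uniquely as the direct sum of simple ideals, one per connected component of its Dynkin diagram, so g ≅ A_2 ⊕ B_5 (dimension 8 + 55 = 63).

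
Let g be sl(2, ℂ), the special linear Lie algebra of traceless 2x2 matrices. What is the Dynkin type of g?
A1

This is sl(2), which has dimension 2^2 - 1 = 3 and rank 2 - 1 = 1 (a Cartan subalgebra is the diagonal traceless matrices). In the classification of classical Lie algebras, the special linear algebra sl(n+1) has type A_n; here n = 1, so the Dynkin diagram is a chain of 1 nodes with single edges (A_1). Hence the type is A_1.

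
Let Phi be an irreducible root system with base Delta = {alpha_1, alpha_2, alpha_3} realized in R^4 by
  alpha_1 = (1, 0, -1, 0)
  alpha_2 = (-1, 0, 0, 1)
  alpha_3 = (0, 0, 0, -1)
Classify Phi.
Compute the Cartan integers a_ij = 2(alpha_i, alpha_j)/(alpha_j, alpha_j); the resulting 3x3 Cartan matrix is
[[2, -1, 0], [-1, 2, -2], [0, -1, 2]].
The roots have two lengths (squared-length ratio 2:1); the short ones are alpha_{3}. The associated Dynkin diagram is a chain of 3 nodes with a double edge at one end; the terminal node there is the unique short simple root (B_3), so the type is B_3 (the algebra so(7)).

type B_3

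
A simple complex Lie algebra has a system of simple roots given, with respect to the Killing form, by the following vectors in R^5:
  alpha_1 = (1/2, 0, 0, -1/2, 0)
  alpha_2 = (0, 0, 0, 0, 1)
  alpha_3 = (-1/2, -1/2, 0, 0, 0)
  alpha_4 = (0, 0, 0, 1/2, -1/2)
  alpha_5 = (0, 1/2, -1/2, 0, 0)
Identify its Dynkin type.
Compute the Cartan integers a_ij = 2(alpha_i, alpha_j)/(alpha_j, alpha_j); the resulting 5x5 Cartan matrix is
[[2, 0, -1, -1, 0], [0, 2, 0, -2, 0], [-1, 0, 2, 0, -1], [-1, -1, 0, 2, 0], [0, 0, -1, 0, 2]].
The roots have two lengths (squared-length ratio 2:1); the short ones are alpha_{1,3,4,5}. The associated Dynkin diagram is a chain of 5 nodes with a double edge at one end; the terminal node there is the unique long simple root (C_5), so the type is C_5 (the algebra sp(10)).

C_5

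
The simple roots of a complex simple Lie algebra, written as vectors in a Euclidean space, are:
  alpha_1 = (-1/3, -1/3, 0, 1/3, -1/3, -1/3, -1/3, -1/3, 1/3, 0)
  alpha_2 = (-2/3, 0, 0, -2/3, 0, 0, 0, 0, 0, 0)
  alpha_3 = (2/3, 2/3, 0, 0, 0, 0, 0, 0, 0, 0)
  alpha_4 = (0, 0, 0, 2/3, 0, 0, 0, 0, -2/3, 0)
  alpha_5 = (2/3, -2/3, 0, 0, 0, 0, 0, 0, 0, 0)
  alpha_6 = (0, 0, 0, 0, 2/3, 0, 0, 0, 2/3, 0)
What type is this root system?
Compute the Cartan integers a_ij = 2(alpha_i, alpha_j)/(alpha_j, alpha_j); the resulting 6x6 Cartan matrix is
[[2, 0, -1, 0, 0, 0], [0, 2, -1, -1, -1, 0], [-1, -1, 2, 0, 0, 0], [0, -1, 0, 2, 0, -1], [0, -1, 0, 0, 2, 0], [0, 0, 0, -1, 0, 2]].
All simple roots have the same length, so the diagram is simply laced. The associated Dynkin diagram is a chain of 5 nodes with one extra node attached to the third node from one end (E_6), so the type is E_6.

type E_6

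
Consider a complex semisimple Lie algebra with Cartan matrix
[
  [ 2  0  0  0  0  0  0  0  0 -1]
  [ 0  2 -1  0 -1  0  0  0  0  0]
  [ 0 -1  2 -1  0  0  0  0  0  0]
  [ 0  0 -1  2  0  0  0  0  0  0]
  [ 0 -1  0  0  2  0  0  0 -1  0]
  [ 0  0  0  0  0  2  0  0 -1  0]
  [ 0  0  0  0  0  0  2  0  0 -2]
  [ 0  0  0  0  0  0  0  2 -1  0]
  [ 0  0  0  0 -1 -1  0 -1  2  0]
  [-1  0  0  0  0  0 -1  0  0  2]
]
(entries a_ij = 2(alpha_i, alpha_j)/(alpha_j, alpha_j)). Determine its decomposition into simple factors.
The diagram associated to this matrix has two connected components: the simple roots {alpha_1, alpha_7, alpha_10} form a chain of 3 nodes with a double edge at one end; the terminal node there is the unique long simple root (C_3), and {alpha_2, alpha_3, alpha_4, alpha_5, alpha_6, alpha_8, alpha_9} form a chain of 5 nodes with a fork of two nodes at one end (D_7). A semisimple Lie algebra decomposes uniquely as the direct sum of simple ideals, one per connected component of its Dynkin diagram, so g ≅ C_3 ⊕ D_7 (dimension 21 + 91 = 112).

C3 ⊕ D7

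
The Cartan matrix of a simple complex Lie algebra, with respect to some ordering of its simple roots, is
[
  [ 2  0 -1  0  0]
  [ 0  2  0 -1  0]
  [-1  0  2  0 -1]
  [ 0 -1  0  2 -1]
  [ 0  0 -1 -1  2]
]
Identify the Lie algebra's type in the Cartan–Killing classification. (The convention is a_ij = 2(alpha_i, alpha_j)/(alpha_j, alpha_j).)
The matrix has rank 5 with 2's on the diagonal. Reading the off-diagonal entries as Dynkin edges (a single edge where a_ij = a_ji = -1; a double or triple edge where a_ij * a_ji = 2 or 3), the diagram is a chain of 5 nodes with single edges (A_5). One simple-root ordering that puts it in standard form is (alpha_2, alpha_4, alpha_5, alpha_3, alpha_1). So the algebra is type A_5, i.e. sl(6).

type A_5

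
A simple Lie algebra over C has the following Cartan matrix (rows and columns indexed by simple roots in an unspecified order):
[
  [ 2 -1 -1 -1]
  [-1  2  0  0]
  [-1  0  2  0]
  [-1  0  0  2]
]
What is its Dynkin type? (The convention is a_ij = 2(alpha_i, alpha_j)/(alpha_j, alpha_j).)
D4

The matrix has rank 4 with 2's on the diagonal. Reading the off-diagonal entries as Dynkin edges (a single edge where a_ij = a_ji = -1; a double or triple edge where a_ij * a_ji = 2 or 3), the diagram is a chain of 2 nodes with a fork of two nodes at one end (D_4). One simple-root ordering that puts it in standard form is (alpha_2, alpha_1, alpha_3, alpha_4). So the algebra is type D_4, i.e. so(8).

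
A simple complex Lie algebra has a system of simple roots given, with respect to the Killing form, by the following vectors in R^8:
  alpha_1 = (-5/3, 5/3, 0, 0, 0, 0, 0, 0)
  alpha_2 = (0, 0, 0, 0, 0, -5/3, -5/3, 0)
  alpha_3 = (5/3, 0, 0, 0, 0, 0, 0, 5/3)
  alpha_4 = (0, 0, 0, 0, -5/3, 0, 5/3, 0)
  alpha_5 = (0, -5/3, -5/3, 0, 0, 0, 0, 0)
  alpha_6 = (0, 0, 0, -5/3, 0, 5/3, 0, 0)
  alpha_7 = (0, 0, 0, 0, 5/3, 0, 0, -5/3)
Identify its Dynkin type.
Compute the Cartan integers a_ij = 2(alpha_i, alpha_j)/(alpha_j, alpha_j); the resulting 7x7 Cartan matrix is
[[2, 0, -1, 0, -1, 0, 0], [0, 2, 0, -1, 0, -1, 0], [-1, 0, 2, 0, 0, 0, -1], [0, -1, 0, 2, 0, 0, -1], [-1, 0, 0, 0, 2, 0, 0], [0, -1, 0, 0, 0, 2, 0], [0, 0, -1, -1, 0, 0, 2]].
All simple roots have the same length, so the diagram is simply laced. The associated Dynkin diagram is a chain of 7 nodes with single edges (A_7), so the type is A_7 (the algebra sl(8)).

type A_7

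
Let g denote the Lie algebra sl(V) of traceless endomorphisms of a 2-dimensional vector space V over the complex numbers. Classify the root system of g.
A_1

This is sl(2), which has dimension 2^2 - 1 = 3 and rank 2 - 1 = 1 (a Cartan subalgebra is the diagonal traceless matrices). In the classification of classical Lie algebras, the special linear algebra sl(n+1) has type A_n; here n = 1, so the Dynkin diagram is a chain of 1 nodes with single edges (A_1). Hence the type is A_1.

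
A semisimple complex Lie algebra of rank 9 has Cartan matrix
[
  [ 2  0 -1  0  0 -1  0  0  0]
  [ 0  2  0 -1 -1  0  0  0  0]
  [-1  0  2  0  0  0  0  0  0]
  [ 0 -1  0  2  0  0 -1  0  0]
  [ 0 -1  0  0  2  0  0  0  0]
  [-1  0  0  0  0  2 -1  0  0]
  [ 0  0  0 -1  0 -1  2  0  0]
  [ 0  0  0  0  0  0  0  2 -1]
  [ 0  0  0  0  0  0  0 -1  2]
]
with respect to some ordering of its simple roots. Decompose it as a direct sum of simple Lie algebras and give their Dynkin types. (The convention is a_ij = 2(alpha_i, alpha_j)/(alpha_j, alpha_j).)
A2 ⊕ A7

The diagram associated to this matrix has two connected components: the simple roots {alpha_8, alpha_9} form a chain of 2 nodes with single edges (A_2), and {alpha_1, alpha_2, alpha_3, alpha_4, alpha_5, alpha_6, alpha_7} form a chain of 7 nodes with single edges (A_7). A semisimple Lie algebra decomposes uniquely as the direct sum of simple ideals, one per connected component of its Dynkin diagram, so g ≅ A_2 ⊕ A_7 (dimension 8 + 63 = 71).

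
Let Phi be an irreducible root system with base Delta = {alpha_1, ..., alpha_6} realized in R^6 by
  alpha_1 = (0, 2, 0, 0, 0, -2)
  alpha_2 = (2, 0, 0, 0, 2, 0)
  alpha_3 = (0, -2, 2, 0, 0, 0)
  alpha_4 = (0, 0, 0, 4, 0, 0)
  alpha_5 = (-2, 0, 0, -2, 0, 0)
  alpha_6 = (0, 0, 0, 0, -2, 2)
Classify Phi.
C_6 (sp(12))

Compute the Cartan integers a_ij = 2(alpha_i, alpha_j)/(alpha_j, alpha_j); the resulting 6x6 Cartan matrix is
[[2, 0, -1, 0, 0, -1], [0, 2, 0, 0, -1, -1], [-1, 0, 2, 0, 0, 0], [0, 0, 0, 2, -2, 0], [0, -1, 0, -1, 2, 0], [-1, -1, 0, 0, 0, 2]].
The roots have two lengths (squared-length ratio 2:1); the short ones are alpha_{1,2,3,5,6}. The associated Dynkin diagram is a chain of 6 nodes with a double edge at one end; the terminal node there is the unique long simple root (C_6), so the type is C_6 (the algebra sp(12)).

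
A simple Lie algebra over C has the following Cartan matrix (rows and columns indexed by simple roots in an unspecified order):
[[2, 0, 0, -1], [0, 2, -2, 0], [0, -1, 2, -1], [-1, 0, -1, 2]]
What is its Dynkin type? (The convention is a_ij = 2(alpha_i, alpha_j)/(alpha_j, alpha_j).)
The matrix has rank 4 with 2's on the diagonal. Reading the off-diagonal entries as Dynkin edges (a single edge where a_ij = a_ji = -1; a double or triple edge where a_ij * a_ji = 2 or 3), the diagram is a chain of 4 nodes with a double edge at one end; the terminal node there is the unique long simple root (C_4). One simple-root ordering that puts it in standard form is (alpha_1, alpha_4, alpha_3, alpha_2). So the algebra is type C_4, i.e. sp(8).

C4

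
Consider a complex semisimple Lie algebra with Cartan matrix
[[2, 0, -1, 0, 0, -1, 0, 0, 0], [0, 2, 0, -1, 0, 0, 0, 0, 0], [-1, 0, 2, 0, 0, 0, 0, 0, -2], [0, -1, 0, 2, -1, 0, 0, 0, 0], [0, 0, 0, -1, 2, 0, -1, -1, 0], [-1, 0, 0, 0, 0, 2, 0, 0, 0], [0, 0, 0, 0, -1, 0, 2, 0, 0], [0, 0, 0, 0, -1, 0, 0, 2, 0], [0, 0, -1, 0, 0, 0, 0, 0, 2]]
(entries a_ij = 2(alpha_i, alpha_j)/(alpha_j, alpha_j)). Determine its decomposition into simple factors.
B4 ⊕ D5

The diagram associated to this matrix has two connected components: the simple roots {alpha_1, alpha_3, alpha_6, alpha_9} form a chain of 4 nodes with a double edge at one end; the terminal node there is the unique short simple root (B_4), and {alpha_2, alpha_4, alpha_5, alpha_7, alpha_8} form a chain of 3 nodes with a fork of two nodes at one end (D_5). A semisimple Lie algebra decomposes uniquely as the direct sum of simple ideals, one per connected component of its Dynkin diagram, so g ≅ B_4 ⊕ D_5 (dimension 36 + 45 = 81).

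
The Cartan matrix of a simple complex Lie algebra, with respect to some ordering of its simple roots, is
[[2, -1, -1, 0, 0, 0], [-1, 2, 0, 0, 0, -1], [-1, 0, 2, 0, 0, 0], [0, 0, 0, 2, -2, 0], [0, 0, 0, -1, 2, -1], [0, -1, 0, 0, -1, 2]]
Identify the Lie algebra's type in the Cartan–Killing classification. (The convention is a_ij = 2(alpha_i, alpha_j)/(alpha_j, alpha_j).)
C6

The matrix has rank 6 with 2's on the diagonal. Reading the off-diagonal entries as Dynkin edges (a single edge where a_ij = a_ji = -1; a double or triple edge where a_ij * a_ji = 2 or 3), the diagram is a chain of 6 nodes with a double edge at one end; the terminal node there is the unique long simple root (C_6). One simple-root ordering that puts it in standard form is (alpha_3, alpha_1, alpha_2, alpha_6, alpha_5, alpha_4). So the algebra is type C_6, i.e. sp(12).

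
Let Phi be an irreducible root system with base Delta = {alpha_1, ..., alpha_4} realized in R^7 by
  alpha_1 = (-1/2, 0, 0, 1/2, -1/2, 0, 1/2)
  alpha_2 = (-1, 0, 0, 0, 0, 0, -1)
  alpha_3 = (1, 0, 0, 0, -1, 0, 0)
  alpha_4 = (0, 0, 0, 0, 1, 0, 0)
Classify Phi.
Compute the Cartan integers a_ij = 2(alpha_i, alpha_j)/(alpha_j, alpha_j); the resulting 4x4 Cartan matrix is
[[2, 0, 0, -1], [0, 2, -1, 0], [0, -1, 2, -2], [-1, 0, -1, 2]].
The roots have two lengths (squared-length ratio 2:1); the short ones are alpha_{1,4}. The associated Dynkin diagram is a chain of 4 nodes with a double edge between the middle two (F_4), so the type is F_4.

F4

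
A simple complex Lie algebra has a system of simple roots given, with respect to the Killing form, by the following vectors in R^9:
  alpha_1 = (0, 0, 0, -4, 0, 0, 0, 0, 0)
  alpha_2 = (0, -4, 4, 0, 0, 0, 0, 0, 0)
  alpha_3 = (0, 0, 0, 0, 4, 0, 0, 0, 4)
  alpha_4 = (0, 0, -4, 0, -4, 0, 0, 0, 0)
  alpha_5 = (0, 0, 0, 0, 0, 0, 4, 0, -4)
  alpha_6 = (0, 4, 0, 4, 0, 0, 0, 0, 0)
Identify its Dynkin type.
Compute the Cartan integers a_ij = 2(alpha_i, alpha_j)/(alpha_j, alpha_j); the resulting 6x6 Cartan matrix is
[[2, 0, 0, 0, 0, -1], [0, 2, 0, -1, 0, -1], [0, 0, 2, -1, -1, 0], [0, -1, -1, 2, 0, 0], [0, 0, -1, 0, 2, 0], [-2, -1, 0, 0, 0, 2]].
The roots have two lengths (squared-length ratio 2:1); the short ones are alpha_{1}. The associated Dynkin diagram is a chain of 6 nodes with a double edge at one end; the terminal node there is the unique short simple root (B_6), so the type is B_6 (the algebra so(13)).

B_6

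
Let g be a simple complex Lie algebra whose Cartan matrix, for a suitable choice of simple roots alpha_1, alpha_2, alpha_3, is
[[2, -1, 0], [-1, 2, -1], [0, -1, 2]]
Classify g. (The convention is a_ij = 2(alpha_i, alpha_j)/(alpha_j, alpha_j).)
The matrix has rank 3 with 2's on the diagonal. Reading the off-diagonal entries as Dynkin edges (a single edge where a_ij = a_ji = -1; a double or triple edge where a_ij * a_ji = 2 or 3), the diagram is a chain of 3 nodes with single edges (A_3). One simple-root ordering that puts it in standard form is (alpha_3, alpha_2, alpha_1). So the algebra is type A_3, i.e. sl(4).

A3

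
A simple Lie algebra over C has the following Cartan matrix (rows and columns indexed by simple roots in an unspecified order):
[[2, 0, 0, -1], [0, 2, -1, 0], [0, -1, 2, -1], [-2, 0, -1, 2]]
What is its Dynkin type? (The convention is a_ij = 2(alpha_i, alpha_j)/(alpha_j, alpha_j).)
The matrix has rank 4 with 2's on the diagonal. Reading the off-diagonal entries as Dynkin edges (a single edge where a_ij = a_ji = -1; a double or triple edge where a_ij * a_ji = 2 or 3), the diagram is a chain of 4 nodes with a double edge at one end; the terminal node there is the unique short simple root (B_4). One simple-root ordering that puts it in standard form is (alpha_2, alpha_3, alpha_4, alpha_1). So the algebra is type B_4, i.e. so(9).

type B_4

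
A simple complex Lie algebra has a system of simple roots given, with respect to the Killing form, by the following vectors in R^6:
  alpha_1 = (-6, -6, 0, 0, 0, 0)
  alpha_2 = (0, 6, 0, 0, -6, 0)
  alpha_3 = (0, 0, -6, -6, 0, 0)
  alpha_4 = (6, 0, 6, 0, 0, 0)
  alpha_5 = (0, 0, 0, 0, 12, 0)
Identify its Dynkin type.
C5

Compute the Cartan integers a_ij = 2(alpha_i, alpha_j)/(alpha_j, alpha_j); the resulting 5x5 Cartan matrix is
[[2, -1, 0, -1, 0], [-1, 2, 0, 0, -1], [0, 0, 2, -1, 0], [-1, 0, -1, 2, 0], [0, -2, 0, 0, 2]].
The roots have two lengths (squared-length ratio 2:1); the short ones are alpha_{1,2,3,4}. The associated Dynkin diagram is a chain of 5 nodes with a double edge at one end; the terminal node there is the unique long simple root (C_5), so the type is C_5 (the algebra sp(10)).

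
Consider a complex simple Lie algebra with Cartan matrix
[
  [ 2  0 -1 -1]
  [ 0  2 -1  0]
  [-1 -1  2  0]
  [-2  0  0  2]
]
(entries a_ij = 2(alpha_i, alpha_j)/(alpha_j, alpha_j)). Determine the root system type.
C_4 (sp(8))

The matrix has rank 4 with 2's on the diagonal. Reading the off-diagonal entries as Dynkin edges (a single edge where a_ij = a_ji = -1; a double or triple edge where a_ij * a_ji = 2 or 3), the diagram is a chain of 4 nodes with a double edge at one end; the terminal node there is the unique long simple root (C_4). One simple-root ordering that puts it in standard form is (alpha_2, alpha_3, alpha_1, alpha_4). So the algebra is type C_4, i.e. sp(8).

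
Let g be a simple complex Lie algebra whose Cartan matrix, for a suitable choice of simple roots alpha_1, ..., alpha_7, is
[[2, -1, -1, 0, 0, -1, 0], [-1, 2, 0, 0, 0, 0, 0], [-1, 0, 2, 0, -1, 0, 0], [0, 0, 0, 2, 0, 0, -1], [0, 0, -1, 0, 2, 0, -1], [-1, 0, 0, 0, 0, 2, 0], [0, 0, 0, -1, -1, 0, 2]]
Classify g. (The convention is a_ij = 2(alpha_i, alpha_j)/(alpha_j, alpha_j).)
D7

The matrix has rank 7 with 2's on the diagonal. Reading the off-diagonal entries as Dynkin edges (a single edge where a_ij = a_ji = -1; a double or triple edge where a_ij * a_ji = 2 or 3), the diagram is a chain of 5 nodes with a fork of two nodes at one end (D_7). One simple-root ordering that puts it in standard form is (alpha_4, alpha_7, alpha_5, alpha_3, alpha_1, alpha_6, alpha_2). So the algebra is type D_7, i.e. so(14).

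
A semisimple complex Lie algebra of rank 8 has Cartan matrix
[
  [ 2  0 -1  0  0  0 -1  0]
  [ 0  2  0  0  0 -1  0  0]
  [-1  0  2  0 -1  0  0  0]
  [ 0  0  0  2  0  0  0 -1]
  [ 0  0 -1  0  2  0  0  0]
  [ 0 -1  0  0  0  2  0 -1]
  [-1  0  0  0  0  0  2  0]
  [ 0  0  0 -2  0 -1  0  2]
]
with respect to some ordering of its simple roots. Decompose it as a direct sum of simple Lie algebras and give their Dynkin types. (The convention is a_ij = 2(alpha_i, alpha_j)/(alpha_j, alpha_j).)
The diagram associated to this matrix has two connected components: the simple roots {alpha_1, alpha_3, alpha_5, alpha_7} form a chain of 4 nodes with single edges (A_4), and {alpha_2, alpha_4, alpha_6, alpha_8} form a chain of 4 nodes with a double edge at one end; the terminal node there is the unique short simple root (B_4). A semisimple Lie algebra decomposes uniquely as the direct sum of simple ideals, one per connected component of its Dynkin diagram, so g ≅ A_4 ⊕ B_4 (dimension 24 + 36 = 60).

A4 ⊕ B4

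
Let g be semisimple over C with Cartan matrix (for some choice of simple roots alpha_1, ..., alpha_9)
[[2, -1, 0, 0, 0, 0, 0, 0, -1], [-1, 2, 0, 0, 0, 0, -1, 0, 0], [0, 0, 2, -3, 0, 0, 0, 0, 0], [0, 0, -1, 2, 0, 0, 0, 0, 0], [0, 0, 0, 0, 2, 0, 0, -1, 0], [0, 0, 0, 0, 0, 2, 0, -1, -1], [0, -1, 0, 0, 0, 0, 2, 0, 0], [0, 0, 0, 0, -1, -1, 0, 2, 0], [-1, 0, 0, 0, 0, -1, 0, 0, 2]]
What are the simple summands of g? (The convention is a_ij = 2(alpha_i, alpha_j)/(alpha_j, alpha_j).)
The diagram associated to this matrix has two connected components: the simple roots {alpha_1, alpha_2, alpha_5, alpha_6, alpha_7, alpha_8, alpha_9} form a chain of 7 nodes with single edges (A_7), and {alpha_3, alpha_4} form two nodes joined by a triple edge (G_2). A semisimple Lie algebra decomposes uniquely as the direct sum of simple ideals, one per connected component of its Dynkin diagram, so g ≅ A_7 ⊕ G_2 (dimension 63 + 14 = 77).

type A_7 + type G_2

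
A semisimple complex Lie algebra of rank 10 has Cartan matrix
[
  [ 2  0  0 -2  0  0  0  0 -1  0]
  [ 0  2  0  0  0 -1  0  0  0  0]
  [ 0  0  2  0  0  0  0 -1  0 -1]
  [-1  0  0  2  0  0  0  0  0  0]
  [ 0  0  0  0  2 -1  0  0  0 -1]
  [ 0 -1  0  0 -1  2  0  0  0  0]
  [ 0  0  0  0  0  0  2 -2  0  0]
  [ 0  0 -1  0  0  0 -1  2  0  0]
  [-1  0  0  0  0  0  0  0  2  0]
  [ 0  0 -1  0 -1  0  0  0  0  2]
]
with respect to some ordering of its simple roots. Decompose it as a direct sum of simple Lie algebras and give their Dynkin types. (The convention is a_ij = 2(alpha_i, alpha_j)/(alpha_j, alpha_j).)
The diagram associated to this matrix has two connected components: the simple roots {alpha_1, alpha_4, alpha_9} form a chain of 3 nodes with a double edge at one end; the terminal node there is the unique short simple root (B_3), and {alpha_2, alpha_3, alpha_5, alpha_6, alpha_7, alpha_8, alpha_10} form a chain of 7 nodes with a double edge at one end; the terminal node there is the unique long simple root (C_7). A semisimple Lie algebra decomposes uniquely as the direct sum of simple ideals, one per connected component of its Dynkin diagram, so g ≅ B_3 ⊕ C_7 (dimension 21 + 105 = 126).

B3 ⊕ C7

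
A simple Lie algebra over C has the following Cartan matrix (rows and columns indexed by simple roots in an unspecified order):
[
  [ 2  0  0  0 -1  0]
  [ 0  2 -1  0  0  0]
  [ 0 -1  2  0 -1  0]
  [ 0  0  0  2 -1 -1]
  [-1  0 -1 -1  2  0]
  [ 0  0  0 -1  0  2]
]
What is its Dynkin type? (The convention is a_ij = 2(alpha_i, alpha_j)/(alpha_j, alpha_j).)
E_6

The matrix has rank 6 with 2's on the diagonal. Reading the off-diagonal entries as Dynkin edges (a single edge where a_ij = a_ji = -1; a double or triple edge where a_ij * a_ji = 2 or 3), the diagram is a chain of 5 nodes with one extra node attached to the third node from one end (E_6). One simple-root ordering that puts it in standard form is (alpha_2, alpha_1, alpha_3, alpha_5, alpha_4, alpha_6). So the algebra is type E_6.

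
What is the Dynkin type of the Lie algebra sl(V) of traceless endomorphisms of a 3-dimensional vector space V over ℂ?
This is sl(3), which has dimension 3^2 - 1 = 8 and rank 3 - 1 = 2 (a Cartan subalgebra is the diagonal traceless matrices). In the classification of classical Lie algebras, the special linear algebra sl(n+1) has type A_n; here n = 2, so the Dynkin diagram is a chain of 2 nodes with single edges (A_2). Hence the type is A_2.

type A_2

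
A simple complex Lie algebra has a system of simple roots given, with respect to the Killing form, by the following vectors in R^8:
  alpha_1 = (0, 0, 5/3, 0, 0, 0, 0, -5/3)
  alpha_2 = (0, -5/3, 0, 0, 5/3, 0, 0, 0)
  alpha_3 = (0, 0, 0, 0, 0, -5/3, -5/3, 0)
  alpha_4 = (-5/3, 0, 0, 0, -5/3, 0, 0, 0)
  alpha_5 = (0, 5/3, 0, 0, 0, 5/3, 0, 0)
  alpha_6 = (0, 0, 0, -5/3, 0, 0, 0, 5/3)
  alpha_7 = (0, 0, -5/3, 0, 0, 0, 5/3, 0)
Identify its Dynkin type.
type A_7

Compute the Cartan integers a_ij = 2(alpha_i, alpha_j)/(alpha_j, alpha_j); the resulting 7x7 Cartan matrix is
[[2, 0, 0, 0, 0, -1, -1], [0, 2, 0, -1, -1, 0, 0], [0, 0, 2, 0, -1, 0, -1], [0, -1, 0, 2, 0, 0, 0], [0, -1, -1, 0, 2, 0, 0], [-1, 0, 0, 0, 0, 2, 0], [-1, 0, -1, 0, 0, 0, 2]].
All simple roots have the same length, so the diagram is simply laced. The associated Dynkin diagram is a chain of 7 nodes with single edges (A_7), so the type is A_7 (the algebra sl(8)).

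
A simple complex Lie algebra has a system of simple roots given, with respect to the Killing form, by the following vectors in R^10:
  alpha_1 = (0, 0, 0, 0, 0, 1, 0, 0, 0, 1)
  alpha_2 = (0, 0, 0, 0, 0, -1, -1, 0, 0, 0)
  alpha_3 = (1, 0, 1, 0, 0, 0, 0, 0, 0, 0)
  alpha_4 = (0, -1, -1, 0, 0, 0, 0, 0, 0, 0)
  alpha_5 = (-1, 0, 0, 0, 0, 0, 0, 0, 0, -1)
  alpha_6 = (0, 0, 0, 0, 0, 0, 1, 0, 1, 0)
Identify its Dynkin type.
Compute the Cartan integers a_ij = 2(alpha_i, alpha_j)/(alpha_j, alpha_j); the resulting 6x6 Cartan matrix is
[[2, -1, 0, 0, -1, 0], [-1, 2, 0, 0, 0, -1], [0, 0, 2, -1, -1, 0], [0, 0, -1, 2, 0, 0], [-1, 0, -1, 0, 2, 0], [0, -1, 0, 0, 0, 2]].
All simple roots have the same length, so the diagram is simply laced. The associated Dynkin diagram is a chain of 6 nodes with single edges (A_6), so the type is A_6 (the algebra sl(7)).

A6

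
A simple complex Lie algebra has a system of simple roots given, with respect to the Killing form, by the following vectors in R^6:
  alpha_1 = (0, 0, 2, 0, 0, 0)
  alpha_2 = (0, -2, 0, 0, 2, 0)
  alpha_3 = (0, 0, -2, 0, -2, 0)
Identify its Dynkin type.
Compute the Cartan integers a_ij = 2(alpha_i, alpha_j)/(alpha_j, alpha_j); the resulting 3x3 Cartan matrix is
[[2, 0, -1], [0, 2, -1], [-2, -1, 2]].
The roots have two lengths (squared-length ratio 2:1); the short ones are alpha_{1}. The associated Dynkin diagram is a chain of 3 nodes with a double edge at one end; the terminal node there is the unique short simple root (B_3), so the type is B_3 (the algebra so(7)).

type B_3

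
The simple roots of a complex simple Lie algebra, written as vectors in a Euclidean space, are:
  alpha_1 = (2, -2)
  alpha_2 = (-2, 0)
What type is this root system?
Compute the Cartan integers a_ij = 2(alpha_i, alpha_j)/(alpha_j, alpha_j); the resulting 2x2 Cartan matrix is
[[2, -2], [-1, 2]].
The roots have two lengths (squared-length ratio 2:1); the short ones are alpha_{2}. The associated Dynkin diagram is a chain of 2 nodes with a double edge at one end; the terminal node there is the unique short simple root (B_2), so the type is B_2 (the algebra so(5)).

B_2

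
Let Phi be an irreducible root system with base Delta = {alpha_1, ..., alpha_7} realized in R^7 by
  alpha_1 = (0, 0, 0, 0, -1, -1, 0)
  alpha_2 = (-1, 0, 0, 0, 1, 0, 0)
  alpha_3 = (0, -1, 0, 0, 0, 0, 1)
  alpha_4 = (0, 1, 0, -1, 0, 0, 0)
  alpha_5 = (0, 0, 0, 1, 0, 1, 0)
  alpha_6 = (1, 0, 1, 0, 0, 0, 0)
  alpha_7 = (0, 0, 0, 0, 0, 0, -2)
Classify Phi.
C_7 (sp(14))

Compute the Cartan integers a_ij = 2(alpha_i, alpha_j)/(alpha_j, alpha_j); the resulting 7x7 Cartan matrix is
[[2, -1, 0, 0, -1, 0, 0], [-1, 2, 0, 0, 0, -1, 0], [0, 0, 2, -1, 0, 0, -1], [0, 0, -1, 2, -1, 0, 0], [-1, 0, 0, -1, 2, 0, 0], [0, -1, 0, 0, 0, 2, 0], [0, 0, -2, 0, 0, 0, 2]].
The roots have two lengths (squared-length ratio 2:1); the short ones are alpha_{1,2,3,4,5,6}. The associated Dynkin diagram is a chain of 7 nodes with a double edge at one end; the terminal node there is the unique long simple root (C_7), so the type is C_7 (the algebra sp(14)).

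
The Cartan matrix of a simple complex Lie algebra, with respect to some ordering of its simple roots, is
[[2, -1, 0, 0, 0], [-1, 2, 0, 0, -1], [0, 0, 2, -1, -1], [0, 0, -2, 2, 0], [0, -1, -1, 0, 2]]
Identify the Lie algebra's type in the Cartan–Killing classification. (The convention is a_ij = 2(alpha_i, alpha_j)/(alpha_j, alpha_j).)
The matrix has rank 5 with 2's on the diagonal. Reading the off-diagonal entries as Dynkin edges (a single edge where a_ij = a_ji = -1; a double or triple edge where a_ij * a_ji = 2 or 3), the diagram is a chain of 5 nodes with a double edge at one end; the terminal node there is the unique long simple root (C_5). One simple-root ordering that puts it in standard form is (alpha_1, alpha_2, alpha_5, alpha_3, alpha_4). So the algebra is type C_5, i.e. sp(10).

C_5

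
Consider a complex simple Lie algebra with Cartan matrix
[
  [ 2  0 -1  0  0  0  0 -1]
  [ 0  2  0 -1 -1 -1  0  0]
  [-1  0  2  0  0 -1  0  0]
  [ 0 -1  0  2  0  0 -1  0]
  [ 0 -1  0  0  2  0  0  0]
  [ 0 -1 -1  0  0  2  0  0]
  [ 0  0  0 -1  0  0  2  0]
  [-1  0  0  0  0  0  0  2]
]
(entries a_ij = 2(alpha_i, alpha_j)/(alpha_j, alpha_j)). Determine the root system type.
type E_8

The matrix has rank 8 with 2's on the diagonal. Reading the off-diagonal entries as Dynkin edges (a single edge where a_ij = a_ji = -1; a double or triple edge where a_ij * a_ji = 2 or 3), the diagram is a chain of 7 nodes with one extra node attached to the third node from one end (E_8). One simple-root ordering that puts it in standard form is (alpha_7, alpha_5, alpha_4, alpha_2, alpha_6, alpha_3, alpha_1, alpha_8). So the algebra is type E_8.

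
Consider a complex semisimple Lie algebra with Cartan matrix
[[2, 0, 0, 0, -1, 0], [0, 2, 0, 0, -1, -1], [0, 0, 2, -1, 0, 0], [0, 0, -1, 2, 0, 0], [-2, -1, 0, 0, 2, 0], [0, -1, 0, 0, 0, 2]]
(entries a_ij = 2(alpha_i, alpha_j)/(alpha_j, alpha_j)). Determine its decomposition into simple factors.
type A_2 + type B_4

The diagram associated to this matrix has two connected components: the simple roots {alpha_3, alpha_4} form a chain of 2 nodes with single edges (A_2), and {alpha_1, alpha_2, alpha_5, alpha_6} form a chain of 4 nodes with a double edge at one end; the terminal node there is the unique short simple root (B_4). A semisimple Lie algebra decomposes uniquely as the direct sum of simple ideals, one per connected component of its Dynkin diagram, so g ≅ A_2 ⊕ B_4 (dimension 8 + 36 = 44).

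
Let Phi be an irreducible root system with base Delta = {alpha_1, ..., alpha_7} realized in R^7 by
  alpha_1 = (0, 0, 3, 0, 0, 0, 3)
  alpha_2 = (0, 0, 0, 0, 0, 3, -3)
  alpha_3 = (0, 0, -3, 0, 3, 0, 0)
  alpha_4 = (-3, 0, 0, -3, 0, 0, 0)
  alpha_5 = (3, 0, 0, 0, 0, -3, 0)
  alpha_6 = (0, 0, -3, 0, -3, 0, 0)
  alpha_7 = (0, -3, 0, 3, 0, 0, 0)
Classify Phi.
D_7

Compute the Cartan integers a_ij = 2(alpha_i, alpha_j)/(alpha_j, alpha_j); the resulting 7x7 Cartan matrix is
[[2, -1, -1, 0, 0, -1, 0], [-1, 2, 0, 0, -1, 0, 0], [-1, 0, 2, 0, 0, 0, 0], [0, 0, 0, 2, -1, 0, -1], [0, -1, 0, -1, 2, 0, 0], [-1, 0, 0, 0, 0, 2, 0], [0, 0, 0, -1, 0, 0, 2]].
All simple roots have the same length, so the diagram is simply laced. The associated Dynkin diagram is a chain of 5 nodes with a fork of two nodes at one end (D_7), so the type is D_7 (the algebra so(14)).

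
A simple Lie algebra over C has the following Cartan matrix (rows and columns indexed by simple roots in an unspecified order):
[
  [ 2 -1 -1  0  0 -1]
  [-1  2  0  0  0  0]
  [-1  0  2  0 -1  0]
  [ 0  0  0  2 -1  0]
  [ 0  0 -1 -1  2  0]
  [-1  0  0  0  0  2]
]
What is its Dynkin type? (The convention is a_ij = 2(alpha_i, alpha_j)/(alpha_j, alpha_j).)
type D_6

The matrix has rank 6 with 2's on the diagonal. Reading the off-diagonal entries as Dynkin edges (a single edge where a_ij = a_ji = -1; a double or triple edge where a_ij * a_ji = 2 or 3), the diagram is a chain of 4 nodes with a fork of two nodes at one end (D_6). One simple-root ordering that puts it in standard form is (alpha_4, alpha_5, alpha_3, alpha_1, alpha_6, alpha_2). So the algebra is type D_6, i.e. so(12).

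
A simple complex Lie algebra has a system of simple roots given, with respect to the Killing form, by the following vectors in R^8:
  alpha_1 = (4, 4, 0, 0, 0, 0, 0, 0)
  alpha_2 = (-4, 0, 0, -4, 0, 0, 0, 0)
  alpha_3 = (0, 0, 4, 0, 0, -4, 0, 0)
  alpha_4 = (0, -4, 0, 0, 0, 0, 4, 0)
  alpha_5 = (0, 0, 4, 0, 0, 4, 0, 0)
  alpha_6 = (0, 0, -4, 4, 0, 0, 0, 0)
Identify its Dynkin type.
Compute the Cartan integers a_ij = 2(alpha_i, alpha_j)/(alpha_j, alpha_j); the resulting 6x6 Cartan matrix is
[[2, -1, 0, -1, 0, 0], [-1, 2, 0, 0, 0, -1], [0, 0, 2, 0, 0, -1], [-1, 0, 0, 2, 0, 0], [0, 0, 0, 0, 2, -1], [0, -1, -1, 0, -1, 2]].
All simple roots have the same length, so the diagram is simply laced. The associated Dynkin diagram is a chain of 4 nodes with a fork of two nodes at one end (D_6), so the type is D_6 (the algebra so(12)).

D6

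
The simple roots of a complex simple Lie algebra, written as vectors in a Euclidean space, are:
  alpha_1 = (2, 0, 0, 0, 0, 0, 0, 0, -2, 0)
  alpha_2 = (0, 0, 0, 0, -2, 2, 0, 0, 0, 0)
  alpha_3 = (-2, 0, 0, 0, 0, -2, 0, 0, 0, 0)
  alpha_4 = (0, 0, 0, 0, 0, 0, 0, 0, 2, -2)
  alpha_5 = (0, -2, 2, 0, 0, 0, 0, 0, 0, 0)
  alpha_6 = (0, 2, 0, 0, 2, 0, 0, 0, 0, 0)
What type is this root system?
A_6 (sl(7))

Compute the Cartan integers a_ij = 2(alpha_i, alpha_j)/(alpha_j, alpha_j); the resulting 6x6 Cartan matrix is
[[2, 0, -1, -1, 0, 0], [0, 2, -1, 0, 0, -1], [-1, -1, 2, 0, 0, 0], [-1, 0, 0, 2, 0, 0], [0, 0, 0, 0, 2, -1], [0, -1, 0, 0, -1, 2]].
All simple roots have the same length, so the diagram is simply laced. The associated Dynkin diagram is a chain of 6 nodes with single edges (A_6), so the type is A_6 (the algebra sl(7)).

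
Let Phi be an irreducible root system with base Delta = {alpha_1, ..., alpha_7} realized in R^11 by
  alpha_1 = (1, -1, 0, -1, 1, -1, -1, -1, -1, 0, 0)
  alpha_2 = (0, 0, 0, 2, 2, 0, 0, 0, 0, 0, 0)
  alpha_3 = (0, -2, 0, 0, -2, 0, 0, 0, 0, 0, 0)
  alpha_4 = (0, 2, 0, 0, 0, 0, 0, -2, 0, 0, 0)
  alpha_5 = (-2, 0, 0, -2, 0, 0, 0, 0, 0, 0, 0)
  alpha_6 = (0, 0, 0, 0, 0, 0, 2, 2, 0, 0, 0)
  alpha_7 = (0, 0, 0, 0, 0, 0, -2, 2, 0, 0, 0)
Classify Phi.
Compute the Cartan integers a_ij = 2(alpha_i, alpha_j)/(alpha_j, alpha_j); the resulting 7x7 Cartan matrix is
[[2, 0, 0, 0, 0, -1, 0], [0, 2, -1, 0, -1, 0, 0], [0, -1, 2, -1, 0, 0, 0], [0, 0, -1, 2, 0, -1, -1], [0, -1, 0, 0, 2, 0, 0], [-1, 0, 0, -1, 0, 2, 0], [0, 0, 0, -1, 0, 0, 2]].
All simple roots have the same length, so the diagram is simply laced. The associated Dynkin diagram is a chain of 6 nodes with one extra node attached to the third node from one end (E_7), so the type is E_7.

type E_7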